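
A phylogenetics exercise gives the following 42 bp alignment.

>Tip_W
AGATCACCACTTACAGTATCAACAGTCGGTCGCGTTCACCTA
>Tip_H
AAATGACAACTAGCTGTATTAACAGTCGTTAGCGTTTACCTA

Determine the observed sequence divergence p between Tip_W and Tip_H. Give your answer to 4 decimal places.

0.2381

Differing sites — 2:G/A; 5:C/G; 8:C/A; 12:T/A; 13:A/G; 15:A/T; 20:C/T; 29:G/T; 31:C/A; 37:C/T.
There are 10 differences over 42 sites, so p = 10/42 = 0.2381.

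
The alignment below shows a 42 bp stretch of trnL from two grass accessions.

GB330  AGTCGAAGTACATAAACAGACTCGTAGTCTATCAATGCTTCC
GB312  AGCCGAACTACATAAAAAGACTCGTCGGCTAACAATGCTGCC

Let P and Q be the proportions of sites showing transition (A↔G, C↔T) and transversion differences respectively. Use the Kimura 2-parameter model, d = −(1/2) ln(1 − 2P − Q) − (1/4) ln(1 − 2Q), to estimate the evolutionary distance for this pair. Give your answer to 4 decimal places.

0.1898

Mismatches occur at site 3 (T/C, transition), site 8 (G/C, transversion), site 17 (C/A, transversion), site 26 (A/C, transversion), site 28 (T/G, transversion), site 32 (T/A, transversion), site 40 (T/G, transversion).
Of the 7 differences, 1 transition and 6 transversions over 42 sites: P = 1/42 = 0.023810, Q = 6/42 = 0.142857.
d = −0.5·ln(0.809523) − 0.25·ln(0.714286) = −0.5·(-0.211310) − 0.25·(-0.336472) = 0.1898.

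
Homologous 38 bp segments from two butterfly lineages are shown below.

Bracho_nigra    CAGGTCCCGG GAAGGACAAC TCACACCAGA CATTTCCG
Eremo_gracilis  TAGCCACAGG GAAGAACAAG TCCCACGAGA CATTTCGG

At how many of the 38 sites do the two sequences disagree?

10

Mismatches occur at site 1 (C↔T), site 4 (G↔C), site 5 (T↔C), site 6 (C↔A), site 8 (C↔A), site 15 (G↔A), site 20 (C↔G), site 23 (A↔C), site 27 (C↔G), site 37 (C↔G).
That gives 10 mismatches out of 38 aligned sites, so the Hamming distance is 10.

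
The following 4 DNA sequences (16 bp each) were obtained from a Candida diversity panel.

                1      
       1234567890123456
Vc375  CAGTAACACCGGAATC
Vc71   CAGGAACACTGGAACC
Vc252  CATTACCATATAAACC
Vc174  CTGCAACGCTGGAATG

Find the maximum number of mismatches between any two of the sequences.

Pairwise Hamming distances:
  Vc375 vs Vc71: 3
  Vc375 vs Vc252: 7
  Vc375 vs Vc174: 5
  Vc71 vs Vc252: 7
  Vc71 vs Vc174: 5
  Vc252 vs Vc174: 11
The largest is 11, between Vc252 and Vc174.

11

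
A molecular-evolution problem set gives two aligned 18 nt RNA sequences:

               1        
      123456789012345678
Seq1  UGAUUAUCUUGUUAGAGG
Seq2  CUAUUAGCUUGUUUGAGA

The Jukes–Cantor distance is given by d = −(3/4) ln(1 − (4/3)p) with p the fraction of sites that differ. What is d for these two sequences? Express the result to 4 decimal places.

Differing sites — 1:U/C; 2:G/U; 7:U/G; 14:A/U; 18:G/A.
p = 5/18 = 0.277778.
d = −0.75 · ln(1 − (4/3)·0.277778) = −0.75 · ln(0.629629) = −0.75 · (-0.462625) = 0.3470.

0.3470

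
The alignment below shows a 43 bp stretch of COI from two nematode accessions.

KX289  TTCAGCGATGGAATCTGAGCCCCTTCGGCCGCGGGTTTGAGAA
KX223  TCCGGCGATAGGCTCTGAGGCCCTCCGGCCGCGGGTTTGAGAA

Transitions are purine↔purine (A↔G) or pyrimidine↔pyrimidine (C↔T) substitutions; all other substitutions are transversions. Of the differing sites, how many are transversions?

The sequences differ at positions 2 (T/C, transition), 4 (A/G, transition), 10 (G/A, transition), 12 (A/G, transition), 13 (A/C, transversion), 20 (C/G, transversion), 25 (T/C, transition).
Of the 7 differences, 5 transitions and 2 transversions, so the answer is 2.

2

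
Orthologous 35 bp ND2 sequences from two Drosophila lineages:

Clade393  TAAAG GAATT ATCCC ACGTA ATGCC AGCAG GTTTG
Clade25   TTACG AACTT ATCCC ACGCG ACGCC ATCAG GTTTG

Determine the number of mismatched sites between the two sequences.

8

The sequences differ at positions 2 (A/T), 4 (A/C), 6 (G/A), 8 (A/C), 19 (T/C), 20 (A/G), 22 (T/C), 27 (G/T).
That gives 8 mismatches out of 35 aligned sites, so the Hamming distance is 8.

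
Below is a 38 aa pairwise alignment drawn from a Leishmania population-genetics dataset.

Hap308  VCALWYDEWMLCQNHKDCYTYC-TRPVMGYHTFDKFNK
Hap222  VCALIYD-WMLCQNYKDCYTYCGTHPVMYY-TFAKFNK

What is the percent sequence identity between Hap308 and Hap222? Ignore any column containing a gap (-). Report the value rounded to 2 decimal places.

Excluding the 3 gap columns leaves 35 comparable sites.
Differing sites — 5:W/I; 15:H/Y; 25:R/H; 29:G/Y; 34:D/A.
30 of the 35 comparable sites match, so the percent identity is 30/35 × 100 = 85.71%.

85.71%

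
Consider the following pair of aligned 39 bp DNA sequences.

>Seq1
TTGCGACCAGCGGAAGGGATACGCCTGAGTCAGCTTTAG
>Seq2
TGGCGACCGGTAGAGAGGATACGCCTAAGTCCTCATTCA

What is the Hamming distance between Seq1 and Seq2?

12

Differing sites — 2:T/G; 9:A/G; 11:C/T; 12:G/A; 15:A/G; 16:G/A; 27:G/A; 32:A/C; 33:G/T; 35:T/A; 38:A/C; 39:G/A.
That gives 12 mismatches out of 39 aligned sites, so the Hamming distance is 12.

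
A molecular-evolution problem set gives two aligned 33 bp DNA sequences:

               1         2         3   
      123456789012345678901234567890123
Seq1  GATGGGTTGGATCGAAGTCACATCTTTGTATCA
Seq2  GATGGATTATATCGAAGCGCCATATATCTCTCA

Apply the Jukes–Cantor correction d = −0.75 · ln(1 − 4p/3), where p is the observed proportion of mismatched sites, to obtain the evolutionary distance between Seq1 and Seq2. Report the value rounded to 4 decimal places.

The sequences differ at positions 6 (G/A), 9 (G/A), 10 (G/T), 18 (T/C), 19 (C/G), 20 (A/C), 24 (C/A), 26 (T/A), 28 (G/C), 30 (A/C).
p = 10/33 = 0.303030.
d = −0.75 · ln(1 − (4/3)·0.303030) = −0.75 · ln(0.595960) = −0.75 · (-0.517582) = 0.3882.

0.3882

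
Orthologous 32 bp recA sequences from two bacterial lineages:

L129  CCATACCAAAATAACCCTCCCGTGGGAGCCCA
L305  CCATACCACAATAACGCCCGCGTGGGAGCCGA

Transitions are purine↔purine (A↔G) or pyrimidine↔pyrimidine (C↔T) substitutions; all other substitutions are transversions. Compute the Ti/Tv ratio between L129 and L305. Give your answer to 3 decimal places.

0.250

The sequences differ at positions 9 (A/C, transversion), 16 (C/G, transversion), 18 (T/C, transition), 20 (C/G, transversion), 31 (C/G, transversion).
Of the 5 differences, 1 transition and 4 transversions, so Ti/Tv = 1/4 = 0.250.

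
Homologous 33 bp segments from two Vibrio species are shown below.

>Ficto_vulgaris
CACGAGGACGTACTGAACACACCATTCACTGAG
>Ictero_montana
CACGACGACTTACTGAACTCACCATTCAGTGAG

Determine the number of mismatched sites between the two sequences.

The sequences differ at positions 6 (G/C), 10 (G/T), 19 (A/T), 29 (C/G).
That gives 4 mismatches out of 33 aligned sites, so the Hamming distance is 4.

4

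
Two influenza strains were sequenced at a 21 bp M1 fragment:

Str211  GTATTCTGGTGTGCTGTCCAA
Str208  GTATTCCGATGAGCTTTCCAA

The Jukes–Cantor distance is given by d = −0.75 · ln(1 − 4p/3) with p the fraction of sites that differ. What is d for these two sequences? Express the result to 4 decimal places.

0.2197

Differing sites — 7:T/C; 9:G/A; 12:T/A; 16:G/T.
p = 4/21 = 0.190476.
d = −0.75 · ln(1 − (4/3)·0.190476) = −0.75 · ln(0.746032) = −0.75 · (-0.292987) = 0.2197.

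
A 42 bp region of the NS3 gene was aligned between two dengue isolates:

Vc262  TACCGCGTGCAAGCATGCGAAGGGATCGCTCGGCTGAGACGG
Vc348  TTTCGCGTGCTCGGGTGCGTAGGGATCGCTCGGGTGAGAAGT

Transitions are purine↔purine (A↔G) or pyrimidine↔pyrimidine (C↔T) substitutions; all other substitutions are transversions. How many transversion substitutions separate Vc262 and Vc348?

The sequences differ at positions 2 (A/T, transversion), 3 (C/T, transition), 11 (A/T, transversion), 12 (A/C, transversion), 14 (C/G, transversion), 15 (A/G, transition), 20 (A/T, transversion), 34 (C/G, transversion), 40 (C/A, transversion), 42 (G/T, transversion).
Of the 10 differences, 2 transitions and 8 transversions, so the answer is 8.

8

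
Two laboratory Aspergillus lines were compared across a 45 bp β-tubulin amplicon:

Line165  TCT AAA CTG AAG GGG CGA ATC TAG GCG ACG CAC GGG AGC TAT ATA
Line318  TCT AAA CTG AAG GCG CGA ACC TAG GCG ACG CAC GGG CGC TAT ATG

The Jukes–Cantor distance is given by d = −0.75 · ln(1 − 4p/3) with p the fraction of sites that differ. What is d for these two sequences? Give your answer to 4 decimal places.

0.0946

The sequences differ at positions 14 (G/C), 20 (T/C), 37 (A/C), 45 (A/G).
p = 4/45 = 0.088889.
d = −0.75 · ln(1 − (4/3)·0.088889) = −0.75 · ln(0.881481) = −0.75 · (-0.126152) = 0.0946.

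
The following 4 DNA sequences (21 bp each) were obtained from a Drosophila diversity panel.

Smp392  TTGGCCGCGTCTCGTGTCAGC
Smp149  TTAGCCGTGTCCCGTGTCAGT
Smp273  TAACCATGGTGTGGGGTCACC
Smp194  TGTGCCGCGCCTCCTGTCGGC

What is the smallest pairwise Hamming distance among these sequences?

4

Pairwise Hamming distances:
  Smp392 vs Smp149: 4
  Smp392 vs Smp273: 10
  Smp392 vs Smp194: 5
  Smp149 vs Smp273: 11
  Smp149 vs Smp194: 8
  Smp273 vs Smp194: 13
The smallest is 4, between Smp392 and Smp149.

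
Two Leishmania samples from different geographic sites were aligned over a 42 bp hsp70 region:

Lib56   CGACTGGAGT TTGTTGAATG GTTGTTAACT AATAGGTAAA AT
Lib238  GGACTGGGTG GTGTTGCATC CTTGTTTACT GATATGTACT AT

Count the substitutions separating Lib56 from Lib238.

The sequences differ at positions 1 (C/G), 8 (A/G), 9 (G/T), 10 (T/G), 11 (T/G), 17 (A/C), 20 (G/C), 21 (G/C), 27 (A/T), 31 (A/G), 35 (G/T), 39 (A/C), 40 (A/T).
That gives 13 mismatches out of 42 aligned sites, so the Hamming distance is 13.

13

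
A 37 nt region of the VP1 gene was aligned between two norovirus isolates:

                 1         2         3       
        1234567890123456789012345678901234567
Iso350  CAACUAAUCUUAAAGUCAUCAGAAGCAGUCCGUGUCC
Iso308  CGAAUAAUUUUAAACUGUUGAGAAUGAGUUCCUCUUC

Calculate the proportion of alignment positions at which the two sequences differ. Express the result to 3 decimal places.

0.351

Mismatches occur at site 2 (A↔G), site 4 (C↔A), site 9 (C↔U), site 15 (G↔C), site 17 (C↔G), site 18 (A↔U), site 20 (C↔G), site 25 (G↔U), site 26 (C↔G), site 30 (C↔U), site 32 (G↔C), site 34 (G↔C), site 36 (C↔U).
There are 13 differences over 37 sites, so p = 13/37 = 0.351.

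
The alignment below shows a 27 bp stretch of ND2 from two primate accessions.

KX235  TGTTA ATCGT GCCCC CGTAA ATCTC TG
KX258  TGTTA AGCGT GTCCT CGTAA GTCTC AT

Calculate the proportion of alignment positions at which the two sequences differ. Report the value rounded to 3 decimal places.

0.222

Differing sites — 7:T/G; 12:C/T; 15:C/T; 21:A/G; 26:T/A; 27:G/T.
There are 6 differences over 27 sites, so p = 6/27 = 0.222.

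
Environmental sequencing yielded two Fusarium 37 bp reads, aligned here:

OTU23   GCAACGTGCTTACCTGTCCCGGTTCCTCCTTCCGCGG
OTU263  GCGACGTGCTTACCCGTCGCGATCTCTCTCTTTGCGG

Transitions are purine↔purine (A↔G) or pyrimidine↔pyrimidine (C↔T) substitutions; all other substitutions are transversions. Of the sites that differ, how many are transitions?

9

Mismatches occur at site 3 (A/G, transition), site 15 (T/C, transition), site 19 (C/G, transversion), site 22 (G/A, transition), site 24 (T/C, transition), site 25 (C/T, transition), site 29 (C/T, transition), site 30 (T/C, transition), site 32 (C/T, transition), site 33 (C/T, transition).
Of the 10 differences, 9 transitions and 1 transversion, so the answer is 9.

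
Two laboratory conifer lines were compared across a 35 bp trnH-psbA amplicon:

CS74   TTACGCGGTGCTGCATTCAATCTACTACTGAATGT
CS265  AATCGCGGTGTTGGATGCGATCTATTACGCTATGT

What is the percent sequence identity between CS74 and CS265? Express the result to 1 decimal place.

Differing sites — 1:T/A; 2:T/A; 3:A/T; 11:C/T; 14:C/G; 17:T/G; 19:A/G; 25:C/T; 29:T/G; 30:G/C; 31:A/T.
24 of the 35 sites match, so the percent identity is 24/35 × 100 = 68.6%.

68.6%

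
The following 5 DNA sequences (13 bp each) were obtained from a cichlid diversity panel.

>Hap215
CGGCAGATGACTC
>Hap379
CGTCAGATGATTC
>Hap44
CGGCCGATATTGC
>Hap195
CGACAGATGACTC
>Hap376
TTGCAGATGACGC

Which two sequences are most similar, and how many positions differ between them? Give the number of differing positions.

Pairwise Hamming distances:
  Hap215 vs Hap379: 2
  Hap215 vs Hap44: 5
  Hap215 vs Hap195: 1
  Hap215 vs Hap376: 3
  Hap379 vs Hap44: 5
  Hap379 vs Hap195: 2
  Hap379 vs Hap376: 5
  Hap44 vs Hap195: 6
  Hap44 vs Hap376: 6
  Hap195 vs Hap376: 4
The smallest is 1, between Hap215 and Hap195.

1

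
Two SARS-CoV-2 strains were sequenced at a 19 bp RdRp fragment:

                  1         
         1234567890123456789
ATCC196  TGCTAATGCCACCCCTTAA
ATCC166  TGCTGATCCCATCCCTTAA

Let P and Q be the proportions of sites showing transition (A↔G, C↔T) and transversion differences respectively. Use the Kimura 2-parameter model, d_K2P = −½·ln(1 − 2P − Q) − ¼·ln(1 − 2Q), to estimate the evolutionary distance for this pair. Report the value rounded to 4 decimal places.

The sequences differ at positions 5 (A/G, transition), 8 (G/C, transversion), 12 (C/T, transition).
Of the 3 differences, 2 transitions and 1 transversion over 19 sites: P = 2/19 = 0.105263, Q = 1/19 = 0.052632.
d = −0.5·ln(0.736842) − 0.25·ln(0.894736) = −0.5·(-0.305382) − 0.25·(-0.111227) = 0.1805.

0.1805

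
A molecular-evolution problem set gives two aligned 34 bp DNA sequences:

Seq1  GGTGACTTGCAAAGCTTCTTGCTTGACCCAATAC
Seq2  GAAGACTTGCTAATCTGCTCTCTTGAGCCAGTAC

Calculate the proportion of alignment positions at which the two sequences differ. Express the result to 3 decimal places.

0.265

Mismatches occur at site 2 (G↔A), site 3 (T↔A), site 11 (A↔T), site 14 (G↔T), site 17 (T↔G), site 20 (T↔C), site 21 (G↔T), site 27 (C↔G), site 31 (A↔G).
There are 9 differences over 34 sites, so p = 9/34 = 0.265.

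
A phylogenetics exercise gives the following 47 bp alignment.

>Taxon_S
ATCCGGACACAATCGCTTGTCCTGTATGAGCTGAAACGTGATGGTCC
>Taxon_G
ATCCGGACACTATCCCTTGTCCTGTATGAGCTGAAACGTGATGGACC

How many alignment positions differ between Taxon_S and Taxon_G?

The sequences differ at positions 11 (A/T), 15 (G/C), 45 (T/A).
That gives 3 mismatches out of 47 aligned sites, so the Hamming distance is 3.

3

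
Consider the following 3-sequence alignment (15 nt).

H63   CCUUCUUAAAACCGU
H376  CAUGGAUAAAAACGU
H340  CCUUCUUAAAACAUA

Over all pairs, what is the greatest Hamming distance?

Pairwise Hamming distances:
  H63 vs H376: 5
  H63 vs H340: 3
  H376 vs H340: 8
The largest is 8, between H376 and H340.

8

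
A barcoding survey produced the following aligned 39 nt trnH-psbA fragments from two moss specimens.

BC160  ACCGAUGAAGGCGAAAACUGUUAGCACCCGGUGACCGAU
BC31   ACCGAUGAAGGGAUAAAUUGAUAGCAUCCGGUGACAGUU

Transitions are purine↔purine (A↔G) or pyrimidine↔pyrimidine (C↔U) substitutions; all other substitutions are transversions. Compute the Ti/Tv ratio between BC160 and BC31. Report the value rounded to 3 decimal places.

Mismatches occur at site 12 (C→G, transversion), site 13 (G→A, transition), site 14 (A→U, transversion), site 18 (C→U, transition), site 21 (U→A, transversion), site 27 (C→U, transition), site 36 (C→A, transversion), site 38 (A→U, transversion).
Of the 8 differences, 3 transitions and 5 transversions, so Ti/Tv = 3/5 = 0.600.

0.600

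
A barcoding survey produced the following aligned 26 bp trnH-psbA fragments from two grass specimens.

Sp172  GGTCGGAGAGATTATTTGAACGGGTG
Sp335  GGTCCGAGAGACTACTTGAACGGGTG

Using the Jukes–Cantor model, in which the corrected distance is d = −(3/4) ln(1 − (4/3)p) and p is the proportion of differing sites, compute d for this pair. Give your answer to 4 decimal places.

Differing sites — 5:G/C; 12:T/C; 15:T/C.
p = 3/26 = 0.115385.
d = −0.75 · ln(1 − (4/3)·0.115385) = −0.75 · ln(0.846153) = −0.75 · (-0.167055) = 0.1253.

0.1253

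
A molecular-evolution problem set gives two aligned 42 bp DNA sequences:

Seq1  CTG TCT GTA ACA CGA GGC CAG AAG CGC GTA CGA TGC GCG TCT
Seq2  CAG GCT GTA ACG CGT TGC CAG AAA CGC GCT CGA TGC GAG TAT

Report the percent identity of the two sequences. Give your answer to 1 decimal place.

The sequences differ at positions 2 (T/A), 4 (T/G), 12 (A/G), 15 (A/T), 16 (G/T), 24 (G/A), 29 (T/C), 30 (A/T), 38 (C/A), 41 (C/A).
32 of the 42 sites match, so the percent identity is 32/42 × 100 = 76.2%.

76.2%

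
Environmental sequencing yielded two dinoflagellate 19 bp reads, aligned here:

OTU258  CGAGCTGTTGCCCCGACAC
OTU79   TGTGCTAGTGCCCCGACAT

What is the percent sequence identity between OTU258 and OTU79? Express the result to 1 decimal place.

73.7%

The sequences differ at positions 1 (C/T), 3 (A/T), 7 (G/A), 8 (T/G), 19 (C/T).
14 of the 19 sites match, so the percent identity is 14/19 × 100 = 73.7%.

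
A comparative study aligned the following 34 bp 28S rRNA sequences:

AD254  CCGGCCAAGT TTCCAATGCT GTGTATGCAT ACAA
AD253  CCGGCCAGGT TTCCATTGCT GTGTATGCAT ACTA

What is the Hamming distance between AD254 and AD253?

3

Mismatches occur at site 8 (A→G), site 16 (A→T), site 33 (A→T).
That gives 3 mismatches out of 34 aligned sites, so the Hamming distance is 3.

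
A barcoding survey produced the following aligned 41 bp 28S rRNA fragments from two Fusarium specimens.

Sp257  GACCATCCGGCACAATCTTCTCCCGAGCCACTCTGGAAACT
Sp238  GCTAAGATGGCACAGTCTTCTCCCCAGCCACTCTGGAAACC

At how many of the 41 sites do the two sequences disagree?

Mismatches occur at site 2 (A→C), site 3 (C→T), site 4 (C→A), site 6 (T→G), site 7 (C→A), site 8 (C→T), site 15 (A→G), site 25 (G→C), site 41 (T→C).
That gives 9 mismatches out of 41 aligned sites, so the Hamming distance is 9.

9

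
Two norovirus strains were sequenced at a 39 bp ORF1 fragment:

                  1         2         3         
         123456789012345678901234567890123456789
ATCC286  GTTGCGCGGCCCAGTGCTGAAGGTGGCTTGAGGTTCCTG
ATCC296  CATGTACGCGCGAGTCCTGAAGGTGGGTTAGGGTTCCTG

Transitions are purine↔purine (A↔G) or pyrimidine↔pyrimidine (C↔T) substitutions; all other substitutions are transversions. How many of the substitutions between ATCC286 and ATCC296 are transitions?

The sequences differ at positions 1 (G/C, transversion), 2 (T/A, transversion), 5 (C/T, transition), 6 (G/A, transition), 9 (G/C, transversion), 10 (C/G, transversion), 12 (C/G, transversion), 16 (G/C, transversion), 27 (C/G, transversion), 30 (G/A, transition), 31 (A/G, transition).
Of the 11 differences, 4 transitions and 7 transversions, so the answer is 4.

4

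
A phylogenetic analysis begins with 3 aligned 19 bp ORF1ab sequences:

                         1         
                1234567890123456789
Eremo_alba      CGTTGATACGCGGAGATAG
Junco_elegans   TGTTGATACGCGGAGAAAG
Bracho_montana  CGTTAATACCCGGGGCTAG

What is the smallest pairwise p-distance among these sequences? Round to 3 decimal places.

0.105

Pairwise Hamming distances:
  Eremo_alba vs Junco_elegans: 2
  Eremo_alba vs Bracho_montana: 4
  Junco_elegans vs Bracho_montana: 6
The smallest is 2 mismatches, between Eremo_alba and Junco_elegans; p = 2/19 = 0.105.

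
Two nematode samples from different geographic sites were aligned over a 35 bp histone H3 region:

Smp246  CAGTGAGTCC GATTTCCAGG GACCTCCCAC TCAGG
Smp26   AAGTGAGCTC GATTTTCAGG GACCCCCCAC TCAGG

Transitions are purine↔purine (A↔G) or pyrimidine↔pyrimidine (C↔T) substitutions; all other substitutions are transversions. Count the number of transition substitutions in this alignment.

4

Differing sites — 1:C/A (Tv); 8:T/C (Ti); 9:C/T (Ti); 16:C/T (Ti); 25:T/C (Ti).
Of the 5 differences, 4 transitions and 1 transversion, so the answer is 4.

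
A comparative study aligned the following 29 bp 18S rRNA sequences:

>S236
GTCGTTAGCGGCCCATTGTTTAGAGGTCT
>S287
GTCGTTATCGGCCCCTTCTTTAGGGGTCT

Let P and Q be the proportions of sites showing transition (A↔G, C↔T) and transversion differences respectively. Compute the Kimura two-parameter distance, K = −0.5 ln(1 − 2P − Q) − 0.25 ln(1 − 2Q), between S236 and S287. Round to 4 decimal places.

0.1526

The sequences differ at positions 8 (G/T, transversion), 15 (A/C, transversion), 18 (G/C, transversion), 24 (A/G, transition).
Of the 4 differences, 1 transition and 3 transversions over 29 sites: P = 1/29 = 0.034483, Q = 3/29 = 0.103448.
d = −0.5·ln(0.827586) − 0.25·ln(0.793104) = −0.5·(-0.189242) − 0.25·(-0.231801) = 0.1526.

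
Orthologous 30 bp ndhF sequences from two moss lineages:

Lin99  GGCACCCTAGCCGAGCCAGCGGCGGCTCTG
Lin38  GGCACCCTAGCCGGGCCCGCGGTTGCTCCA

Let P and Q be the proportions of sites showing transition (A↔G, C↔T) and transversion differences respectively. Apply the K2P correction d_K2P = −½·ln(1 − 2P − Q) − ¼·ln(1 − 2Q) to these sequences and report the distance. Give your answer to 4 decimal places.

0.2385

Mismatches occur at site 14 (A/G, transition), site 18 (A/C, transversion), site 23 (C/T, transition), site 24 (G/T, transversion), site 29 (T/C, transition), site 30 (G/A, transition).
Of the 6 differences, 4 transitions and 2 transversions over 30 sites: P = 4/30 = 0.133333, Q = 2/30 = 0.066667.
d = −0.5·ln(0.666667) − 0.25·ln(0.866666) = −0.5·(-0.405465) − 0.25·(-0.143102) = 0.2385.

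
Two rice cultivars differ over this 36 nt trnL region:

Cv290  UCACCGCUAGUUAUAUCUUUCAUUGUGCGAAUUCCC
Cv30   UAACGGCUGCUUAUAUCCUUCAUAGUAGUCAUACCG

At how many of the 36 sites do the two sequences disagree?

12

The sequences differ at positions 2 (C/A), 5 (C/G), 9 (A/G), 10 (G/C), 18 (U/C), 24 (U/A), 27 (G/A), 28 (C/G), 29 (G/U), 30 (A/C), 33 (U/A), 36 (C/G).
That gives 12 mismatches out of 36 aligned sites, so the Hamming distance is 12.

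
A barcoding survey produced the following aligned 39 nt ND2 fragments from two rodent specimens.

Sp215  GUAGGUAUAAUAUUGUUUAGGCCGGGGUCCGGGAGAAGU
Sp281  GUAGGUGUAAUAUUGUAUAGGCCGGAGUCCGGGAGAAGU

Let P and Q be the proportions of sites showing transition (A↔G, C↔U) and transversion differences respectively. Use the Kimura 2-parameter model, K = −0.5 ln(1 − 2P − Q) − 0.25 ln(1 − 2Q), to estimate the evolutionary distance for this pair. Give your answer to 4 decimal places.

0.0818

Differing sites — 7:A/G (Ti); 17:U/A (Tv); 26:G/A (Ti).
Of the 3 differences, 2 transitions and 1 transversion over 39 sites: P = 2/39 = 0.051282, Q = 1/39 = 0.025641.
d = −0.5·ln(0.871795) − 0.25·ln(0.948718) = −0.5·(-0.137201) − 0.25·(-0.052644) = 0.0818.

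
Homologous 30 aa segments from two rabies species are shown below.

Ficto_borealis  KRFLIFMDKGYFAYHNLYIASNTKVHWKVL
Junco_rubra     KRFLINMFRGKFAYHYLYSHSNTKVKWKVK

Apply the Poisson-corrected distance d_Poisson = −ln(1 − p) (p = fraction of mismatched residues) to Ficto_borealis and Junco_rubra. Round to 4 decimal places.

0.3567

The sequences differ at positions 6 (F/N), 8 (D/F), 9 (K/R), 11 (Y/K), 16 (N/Y), 19 (I/S), 20 (A/H), 26 (H/K), 30 (L/K).
p = 9/30 = 0.300000.
d = −ln(1 − 0.300000) = −ln(0.700000) = 0.3567.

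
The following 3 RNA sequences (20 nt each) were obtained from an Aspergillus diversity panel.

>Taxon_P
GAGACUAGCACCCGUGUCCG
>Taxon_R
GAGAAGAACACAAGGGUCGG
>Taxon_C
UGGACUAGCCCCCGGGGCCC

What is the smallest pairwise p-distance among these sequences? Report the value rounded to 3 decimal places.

Pairwise Hamming distances:
  Taxon_P vs Taxon_R: 7
  Taxon_P vs Taxon_C: 6
  Taxon_R vs Taxon_C: 11
The smallest is 6 mismatches, between Taxon_P and Taxon_C; p = 6/20 = 0.300.

0.300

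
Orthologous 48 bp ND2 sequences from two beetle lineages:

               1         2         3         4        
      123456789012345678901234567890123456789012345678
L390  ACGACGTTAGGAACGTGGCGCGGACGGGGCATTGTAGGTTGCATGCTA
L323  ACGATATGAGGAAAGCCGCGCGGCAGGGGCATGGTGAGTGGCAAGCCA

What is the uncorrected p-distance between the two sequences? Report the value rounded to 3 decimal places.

0.292

The sequences differ at positions 5 (C/T), 6 (G/A), 8 (T/G), 14 (C/A), 16 (T/C), 17 (G/C), 24 (A/C), 25 (C/A), 33 (T/G), 36 (A/G), 37 (G/A), 40 (T/G), 44 (T/A), 47 (T/C).
There are 14 differences over 48 sites, so p = 14/48 = 0.292.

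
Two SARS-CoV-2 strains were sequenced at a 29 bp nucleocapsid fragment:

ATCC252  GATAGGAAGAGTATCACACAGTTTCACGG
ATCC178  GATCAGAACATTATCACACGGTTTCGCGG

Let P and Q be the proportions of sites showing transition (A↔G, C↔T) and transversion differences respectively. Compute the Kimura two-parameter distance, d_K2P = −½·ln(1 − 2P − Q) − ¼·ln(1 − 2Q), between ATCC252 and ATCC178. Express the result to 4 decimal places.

Differing sites — 4:A/C (Tv); 5:G/A (Ti); 9:G/C (Tv); 11:G/T (Tv); 20:A/G (Ti); 26:A/G (Ti).
Of the 6 differences, 3 transitions and 3 transversions over 29 sites: P = 3/29 = 0.103448, Q = 3/29 = 0.103448.
d = −0.5·ln(0.689656) − 0.25·ln(0.793104) = −0.5·(-0.371562) − 0.25·(-0.231801) = 0.2437.

0.2437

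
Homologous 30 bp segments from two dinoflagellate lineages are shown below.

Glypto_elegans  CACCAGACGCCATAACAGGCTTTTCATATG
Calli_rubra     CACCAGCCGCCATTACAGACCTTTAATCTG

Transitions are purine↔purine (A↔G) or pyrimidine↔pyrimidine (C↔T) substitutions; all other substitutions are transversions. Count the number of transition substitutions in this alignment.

Mismatches occur at site 7 (A/C, transversion), site 14 (A/T, transversion), site 19 (G/A, transition), site 21 (T/C, transition), site 25 (C/A, transversion), site 28 (A/C, transversion).
Of the 6 differences, 2 transitions and 4 transversions, so the answer is 2.

2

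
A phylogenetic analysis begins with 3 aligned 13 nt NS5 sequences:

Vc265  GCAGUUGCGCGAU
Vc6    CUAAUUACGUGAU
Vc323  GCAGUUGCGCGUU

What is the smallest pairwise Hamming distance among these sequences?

1

Pairwise Hamming distances:
  Vc265 vs Vc6: 5
  Vc265 vs Vc323: 1
  Vc6 vs Vc323: 6
The smallest is 1, between Vc265 and Vc323.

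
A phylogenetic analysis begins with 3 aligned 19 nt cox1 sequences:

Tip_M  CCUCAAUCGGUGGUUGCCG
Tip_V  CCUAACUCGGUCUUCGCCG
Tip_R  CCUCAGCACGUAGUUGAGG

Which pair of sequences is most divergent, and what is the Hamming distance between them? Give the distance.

10

Pairwise Hamming distances:
  Tip_M vs Tip_V: 5
  Tip_M vs Tip_R: 7
  Tip_V vs Tip_R: 10
The largest is 10, between Tip_V and Tip_R.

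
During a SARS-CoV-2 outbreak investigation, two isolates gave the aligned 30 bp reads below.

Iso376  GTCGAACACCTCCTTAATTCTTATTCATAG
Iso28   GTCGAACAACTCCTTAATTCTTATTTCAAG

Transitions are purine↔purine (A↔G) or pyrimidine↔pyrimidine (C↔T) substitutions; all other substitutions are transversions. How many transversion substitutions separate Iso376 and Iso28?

The sequences differ at positions 9 (C/A, transversion), 26 (C/T, transition), 27 (A/C, transversion), 28 (T/A, transversion).
Of the 4 differences, 1 transition and 3 transversions, so the answer is 3.

3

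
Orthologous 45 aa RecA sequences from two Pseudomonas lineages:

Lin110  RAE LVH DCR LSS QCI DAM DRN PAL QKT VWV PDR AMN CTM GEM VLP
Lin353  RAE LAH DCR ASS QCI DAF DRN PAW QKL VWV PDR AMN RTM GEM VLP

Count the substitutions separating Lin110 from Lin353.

The sequences differ at positions 5 (V/A), 10 (L/A), 18 (M/F), 24 (L/W), 27 (T/L), 37 (C/R).
That gives 6 mismatches out of 45 aligned sites, so the Hamming distance is 6.

6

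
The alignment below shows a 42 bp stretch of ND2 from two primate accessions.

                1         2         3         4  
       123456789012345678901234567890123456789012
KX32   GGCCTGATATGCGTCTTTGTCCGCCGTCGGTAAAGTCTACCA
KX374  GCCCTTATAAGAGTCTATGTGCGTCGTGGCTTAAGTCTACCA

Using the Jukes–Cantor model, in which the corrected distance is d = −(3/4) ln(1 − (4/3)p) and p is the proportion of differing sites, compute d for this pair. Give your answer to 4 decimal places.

0.2865

The sequences differ at positions 2 (G/C), 6 (G/T), 10 (T/A), 12 (C/A), 17 (T/A), 21 (C/G), 24 (C/T), 28 (C/G), 30 (G/C), 32 (A/T).
p = 10/42 = 0.238095.
d = −0.75 · ln(1 − (4/3)·0.238095) = −0.75 · ln(0.682540) = −0.75 · (-0.381934) = 0.2865.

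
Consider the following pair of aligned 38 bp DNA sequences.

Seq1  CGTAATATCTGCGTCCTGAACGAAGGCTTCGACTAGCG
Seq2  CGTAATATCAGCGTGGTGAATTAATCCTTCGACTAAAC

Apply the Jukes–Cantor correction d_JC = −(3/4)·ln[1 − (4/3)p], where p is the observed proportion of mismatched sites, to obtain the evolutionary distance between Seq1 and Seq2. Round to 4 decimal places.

Mismatches occur at site 10 (T↔A), site 15 (C↔G), site 16 (C↔G), site 21 (C↔T), site 22 (G↔T), site 25 (G↔T), site 26 (G↔C), site 36 (G↔A), site 37 (C↔A), site 38 (G↔C).
p = 10/38 = 0.263158.
d = −0.75 · ln(1 − (4/3)·0.263158) = −0.75 · ln(0.649123) = −0.75 · (-0.432133) = 0.3241.

0.3241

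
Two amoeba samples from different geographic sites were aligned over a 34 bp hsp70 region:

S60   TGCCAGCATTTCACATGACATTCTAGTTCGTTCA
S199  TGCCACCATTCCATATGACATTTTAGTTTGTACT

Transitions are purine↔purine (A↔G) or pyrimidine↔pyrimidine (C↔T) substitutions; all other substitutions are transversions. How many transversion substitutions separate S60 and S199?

3

Mismatches occur at site 6 (G→C, transversion), site 11 (T→C, transition), site 14 (C→T, transition), site 23 (C→T, transition), site 29 (C→T, transition), site 32 (T→A, transversion), site 34 (A→T, transversion).
Of the 7 differences, 4 transitions and 3 transversions, so the answer is 3.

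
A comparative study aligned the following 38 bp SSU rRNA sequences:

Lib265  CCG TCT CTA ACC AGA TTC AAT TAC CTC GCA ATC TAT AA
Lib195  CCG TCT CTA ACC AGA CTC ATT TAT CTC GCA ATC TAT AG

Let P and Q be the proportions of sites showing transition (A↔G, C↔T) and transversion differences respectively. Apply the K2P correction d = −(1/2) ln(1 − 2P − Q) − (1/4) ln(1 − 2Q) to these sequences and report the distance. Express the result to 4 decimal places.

Mismatches occur at site 16 (T/C, transition), site 20 (A/T, transversion), site 24 (C/T, transition), site 38 (A/G, transition).
Of the 4 differences, 3 transitions and 1 transversion over 38 sites: P = 3/38 = 0.078947, Q = 1/38 = 0.026316.
d = −0.5·ln(0.815790) − 0.25·ln(0.947368) = −0.5·(-0.203598) − 0.25·(-0.054068) = 0.1153.

0.1153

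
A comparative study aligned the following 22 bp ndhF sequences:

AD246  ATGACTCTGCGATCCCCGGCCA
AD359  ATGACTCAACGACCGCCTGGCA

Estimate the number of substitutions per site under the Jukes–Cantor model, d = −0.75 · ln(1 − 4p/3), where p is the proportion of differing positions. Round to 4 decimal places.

0.3390

The sequences differ at positions 8 (T/A), 9 (G/A), 13 (T/C), 15 (C/G), 18 (G/T), 20 (C/G).
p = 6/22 = 0.272727.
d = −0.75 · ln(1 − (4/3)·0.272727) = −0.75 · ln(0.636364) = −0.75 · (-0.451985) = 0.3390.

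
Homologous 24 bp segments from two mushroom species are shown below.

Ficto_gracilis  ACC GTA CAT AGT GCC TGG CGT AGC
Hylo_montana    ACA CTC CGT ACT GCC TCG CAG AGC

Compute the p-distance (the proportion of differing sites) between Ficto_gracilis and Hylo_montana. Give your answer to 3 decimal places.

Differing sites — 3:C/A; 4:G/C; 6:A/C; 8:A/G; 11:G/C; 17:G/C; 20:G/A; 21:T/G.
There are 8 differences over 24 sites, so p = 8/24 = 0.333.

0.333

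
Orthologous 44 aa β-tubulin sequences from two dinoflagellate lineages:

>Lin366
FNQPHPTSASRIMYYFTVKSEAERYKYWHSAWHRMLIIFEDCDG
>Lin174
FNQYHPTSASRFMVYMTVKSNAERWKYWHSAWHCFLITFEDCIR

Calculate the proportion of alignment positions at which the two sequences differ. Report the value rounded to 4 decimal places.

0.2500

Mismatches occur at site 4 (P↔Y), site 12 (I↔F), site 14 (Y↔V), site 16 (F↔M), site 21 (E↔N), site 25 (Y↔W), site 34 (R↔C), site 35 (M↔F), site 38 (I↔T), site 43 (D↔I), site 44 (G↔R).
There are 11 differences over 44 sites, so p = 11/44 = 0.2500.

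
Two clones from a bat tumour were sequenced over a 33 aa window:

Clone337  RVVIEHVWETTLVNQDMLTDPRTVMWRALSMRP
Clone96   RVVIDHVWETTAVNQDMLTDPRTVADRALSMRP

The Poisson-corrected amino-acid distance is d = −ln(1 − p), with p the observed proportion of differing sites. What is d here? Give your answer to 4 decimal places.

Mismatches occur at site 5 (E/D), site 12 (L/A), site 25 (M/A), site 26 (W/D).
p = 4/33 = 0.121212.
d = −ln(1 − 0.121212) = −ln(0.878788) = 0.1292.

0.1292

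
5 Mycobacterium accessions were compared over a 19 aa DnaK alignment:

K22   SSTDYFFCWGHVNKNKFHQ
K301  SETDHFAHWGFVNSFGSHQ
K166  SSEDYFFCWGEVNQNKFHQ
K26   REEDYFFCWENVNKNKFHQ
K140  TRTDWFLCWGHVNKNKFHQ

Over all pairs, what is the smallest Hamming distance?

Pairwise Hamming distances:
  K22 vs K301: 9
  K22 vs K166: 3
  K22 vs K26: 5
  K22 vs K140: 4
  K301 vs K166: 10
  K301 vs K26: 11
  K301 vs K140: 10
  K166 vs K26: 5
  K166 vs K140: 7
  K26 vs K140: 7
The smallest is 3, between K22 and K166.

3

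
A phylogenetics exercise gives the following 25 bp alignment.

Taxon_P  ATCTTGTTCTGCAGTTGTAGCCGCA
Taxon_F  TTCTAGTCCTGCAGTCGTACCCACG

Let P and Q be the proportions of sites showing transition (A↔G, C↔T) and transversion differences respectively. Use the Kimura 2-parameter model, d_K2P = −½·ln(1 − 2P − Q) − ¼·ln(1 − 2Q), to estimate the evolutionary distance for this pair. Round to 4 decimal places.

Mismatches occur at site 1 (A→T, transversion), site 5 (T→A, transversion), site 8 (T→C, transition), site 16 (T→C, transition), site 20 (G→C, transversion), site 23 (G→A, transition), site 25 (A→G, transition).
Of the 7 differences, 4 transitions and 3 transversions over 25 sites: P = 4/25 = 0.160000, Q = 3/25 = 0.120000.
d = −0.5·ln(0.560000) − 0.25·ln(0.760000) = −0.5·(-0.579818) − 0.25·(-0.274437) = 0.3585.

0.3585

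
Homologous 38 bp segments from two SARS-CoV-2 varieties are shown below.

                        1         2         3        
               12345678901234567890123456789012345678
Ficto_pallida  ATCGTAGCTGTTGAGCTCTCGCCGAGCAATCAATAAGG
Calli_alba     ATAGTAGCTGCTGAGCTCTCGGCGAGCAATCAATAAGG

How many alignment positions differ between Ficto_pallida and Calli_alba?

3

Mismatches occur at site 3 (C/A), site 11 (T/C), site 22 (C/G).
That gives 3 mismatches out of 38 aligned sites, so the Hamming distance is 3.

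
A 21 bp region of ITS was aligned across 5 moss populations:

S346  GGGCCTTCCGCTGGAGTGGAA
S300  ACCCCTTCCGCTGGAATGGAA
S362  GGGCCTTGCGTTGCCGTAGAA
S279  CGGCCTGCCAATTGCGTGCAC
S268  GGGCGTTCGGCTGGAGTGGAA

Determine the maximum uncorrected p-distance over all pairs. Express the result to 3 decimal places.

Pairwise Hamming distances:
  S346 vs S300: 4
  S346 vs S362: 5
  S346 vs S279: 8
  S346 vs S268: 2
  S300 vs S362: 9
  S300 vs S279: 11
  S300 vs S268: 6
  S362 vs S279: 10
  S362 vs S268: 7
  S279 vs S268: 10
The largest is 11 mismatches, between S300 and S279; p = 11/21 = 0.524.

0.524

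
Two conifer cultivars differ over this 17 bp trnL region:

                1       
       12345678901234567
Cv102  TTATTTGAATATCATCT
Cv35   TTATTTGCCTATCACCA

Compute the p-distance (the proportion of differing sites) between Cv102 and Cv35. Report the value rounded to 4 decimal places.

0.2353

Mismatches occur at site 8 (A/C), site 9 (A/C), site 15 (T/C), site 17 (T/A).
There are 4 differences over 17 sites, so p = 4/17 = 0.2353.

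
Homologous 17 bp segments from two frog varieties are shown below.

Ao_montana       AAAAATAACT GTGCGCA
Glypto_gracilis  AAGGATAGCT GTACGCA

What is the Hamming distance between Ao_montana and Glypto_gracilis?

The sequences differ at positions 3 (A/G), 4 (A/G), 8 (A/G), 13 (G/A).
That gives 4 mismatches out of 17 aligned sites, so the Hamming distance is 4.

4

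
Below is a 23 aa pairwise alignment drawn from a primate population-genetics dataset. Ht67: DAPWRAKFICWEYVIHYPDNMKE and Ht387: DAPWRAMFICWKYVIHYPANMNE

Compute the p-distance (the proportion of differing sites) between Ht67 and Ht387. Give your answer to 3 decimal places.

0.174

The sequences differ at positions 7 (K/M), 12 (E/K), 19 (D/A), 22 (K/N).
There are 4 differences over 23 sites, so p = 4/23 = 0.174.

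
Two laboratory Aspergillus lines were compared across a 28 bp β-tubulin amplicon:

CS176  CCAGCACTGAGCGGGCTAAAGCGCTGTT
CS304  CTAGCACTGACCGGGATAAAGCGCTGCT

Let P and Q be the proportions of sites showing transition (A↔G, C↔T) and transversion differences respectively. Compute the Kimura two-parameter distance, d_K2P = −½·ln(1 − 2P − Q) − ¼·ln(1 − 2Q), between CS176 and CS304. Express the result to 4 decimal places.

0.1591

The sequences differ at positions 2 (C/T, transition), 11 (G/C, transversion), 16 (C/A, transversion), 27 (T/C, transition).
Of the 4 differences, 2 transitions and 2 transversions over 28 sites: P = 2/28 = 0.071429, Q = 2/28 = 0.071429.
d = −0.5·ln(0.785713) − 0.25·ln(0.857142) = −0.5·(-0.241164) − 0.25·(-0.154152) = 0.1591.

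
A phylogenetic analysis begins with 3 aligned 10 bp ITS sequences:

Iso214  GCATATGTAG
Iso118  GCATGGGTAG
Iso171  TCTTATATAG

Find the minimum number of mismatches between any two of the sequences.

2

Pairwise Hamming distances:
  Iso214 vs Iso118: 2
  Iso214 vs Iso171: 3
  Iso118 vs Iso171: 5
The smallest is 2, between Iso214 and Iso118.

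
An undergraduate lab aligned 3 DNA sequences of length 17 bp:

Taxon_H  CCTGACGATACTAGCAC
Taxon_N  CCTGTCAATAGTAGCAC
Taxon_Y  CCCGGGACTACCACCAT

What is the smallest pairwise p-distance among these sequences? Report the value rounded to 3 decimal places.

Pairwise Hamming distances:
  Taxon_H vs Taxon_N: 3
  Taxon_H vs Taxon_Y: 8
  Taxon_N vs Taxon_Y: 8
The smallest is 3 mismatches, between Taxon_H and Taxon_N; p = 3/17 = 0.176.

0.176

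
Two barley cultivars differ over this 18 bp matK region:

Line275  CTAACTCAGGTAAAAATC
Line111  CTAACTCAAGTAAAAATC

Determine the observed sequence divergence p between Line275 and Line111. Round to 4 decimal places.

0.0556

Differing sites — 9:G/A.
There are 1 differences over 18 sites, so p = 1/18 = 0.0556.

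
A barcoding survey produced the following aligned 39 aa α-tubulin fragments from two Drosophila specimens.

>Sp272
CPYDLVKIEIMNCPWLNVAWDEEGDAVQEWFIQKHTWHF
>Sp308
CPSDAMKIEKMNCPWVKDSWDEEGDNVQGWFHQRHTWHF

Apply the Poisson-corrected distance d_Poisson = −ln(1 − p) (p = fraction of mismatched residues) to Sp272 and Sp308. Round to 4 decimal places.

Mismatches occur at site 3 (Y↔S), site 5 (L↔A), site 6 (V↔M), site 10 (I↔K), site 16 (L↔V), site 17 (N↔K), site 18 (V↔D), site 19 (A↔S), site 26 (A↔N), site 29 (E↔G), site 32 (I↔H), site 34 (K↔R).
p = 12/39 = 0.307692.
d = −ln(1 − 0.307692) = −ln(0.692308) = 0.3677.

0.3677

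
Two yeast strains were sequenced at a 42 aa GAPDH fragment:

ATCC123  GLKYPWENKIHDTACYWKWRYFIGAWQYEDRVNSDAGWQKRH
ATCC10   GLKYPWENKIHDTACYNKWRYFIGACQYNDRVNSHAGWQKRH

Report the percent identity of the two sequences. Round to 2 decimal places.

Differing sites — 17:W/N; 26:W/C; 29:E/N; 35:D/H.
38 of the 42 sites match, so the percent identity is 38/42 × 100 = 90.48%.

90.48%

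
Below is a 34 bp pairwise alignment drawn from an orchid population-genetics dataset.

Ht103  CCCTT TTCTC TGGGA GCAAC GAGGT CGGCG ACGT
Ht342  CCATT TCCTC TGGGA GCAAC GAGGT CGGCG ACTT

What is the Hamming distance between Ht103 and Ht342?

3

Differing sites — 3:C/A; 7:T/C; 33:G/T.
That gives 3 mismatches out of 34 aligned sites, so the Hamming distance is 3.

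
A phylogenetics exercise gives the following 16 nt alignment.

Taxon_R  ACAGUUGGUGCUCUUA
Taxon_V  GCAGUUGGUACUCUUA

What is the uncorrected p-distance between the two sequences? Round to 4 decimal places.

0.1250

Mismatches occur at site 1 (A→G), site 10 (G→A).
There are 2 differences over 16 sites, so p = 2/16 = 0.1250.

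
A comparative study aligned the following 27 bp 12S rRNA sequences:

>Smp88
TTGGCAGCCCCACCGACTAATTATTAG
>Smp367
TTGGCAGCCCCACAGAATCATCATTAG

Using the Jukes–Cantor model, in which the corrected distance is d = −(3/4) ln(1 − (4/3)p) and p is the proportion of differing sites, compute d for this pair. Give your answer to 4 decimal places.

0.1650

Differing sites — 14:C/A; 17:C/A; 19:A/C; 22:T/C.
p = 4/27 = 0.148148.
d = −0.75 · ln(1 − (4/3)·0.148148) = −0.75 · ln(0.802469) = −0.75 · (-0.220062) = 0.1650.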